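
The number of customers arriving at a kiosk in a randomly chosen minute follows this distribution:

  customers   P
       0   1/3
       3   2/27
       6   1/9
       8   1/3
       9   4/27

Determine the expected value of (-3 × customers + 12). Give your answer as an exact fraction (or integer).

E[-3x+12] = (1/3)·12 + (2/27)·3 + (1/9)·(-6) + (1/3)·(-12) + (4/27)·(-15)
     = -8/3

-8/3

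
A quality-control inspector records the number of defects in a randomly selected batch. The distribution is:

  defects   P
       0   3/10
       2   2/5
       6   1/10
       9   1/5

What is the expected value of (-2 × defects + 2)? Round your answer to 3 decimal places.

E[-2x+2] = (3/10)·2 + (2/5)·(-2) + (1/10)·(-10) + (1/5)·(-16)
     = -22/5 ≈ -4.400

-4.400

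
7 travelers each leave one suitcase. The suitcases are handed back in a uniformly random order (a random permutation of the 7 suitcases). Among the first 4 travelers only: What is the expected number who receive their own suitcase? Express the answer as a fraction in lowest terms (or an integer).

4/7

Let Xᵢ = 1 if person i gets their own suitcase. For each i, P(Xᵢ=1) = 1/7.
By linearity of expectation, E[X₁+…+X_4] = 4·(1/7) = 4/7.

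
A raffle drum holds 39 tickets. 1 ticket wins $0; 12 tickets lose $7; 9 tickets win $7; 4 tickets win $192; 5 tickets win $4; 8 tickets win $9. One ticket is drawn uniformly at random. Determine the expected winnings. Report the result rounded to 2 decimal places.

E[payout] = (1/39)·0 + (12/39)·(-7) + (9/39)·7 + (4/39)·192 + (5/39)·4 + (8/39)·9 = 839/39
≈ $21.51

$21.51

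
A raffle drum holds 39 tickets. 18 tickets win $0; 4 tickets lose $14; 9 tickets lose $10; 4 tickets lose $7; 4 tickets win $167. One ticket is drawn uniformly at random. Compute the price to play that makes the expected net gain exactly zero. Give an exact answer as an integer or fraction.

38/3 dollars

E[payout] = (18/39)·0 + (4/39)·(-14) + (9/39)·(-10) + (4/39)·(-7) + (4/39)·167 = 38/3
Fair fee = E[payout] = 38/3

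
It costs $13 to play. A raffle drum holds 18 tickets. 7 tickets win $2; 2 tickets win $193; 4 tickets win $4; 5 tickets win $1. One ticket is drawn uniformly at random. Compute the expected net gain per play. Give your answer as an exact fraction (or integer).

187/18 dollars

E[payout] = (7/18)·2 + (2/18)·193 + (4/18)·4 + (5/18)·1 = 421/18
Expected profit = 421/18 − 13 = 187/18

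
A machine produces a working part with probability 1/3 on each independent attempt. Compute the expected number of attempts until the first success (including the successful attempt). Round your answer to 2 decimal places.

3.00

For a geometric distribution, E[trials] = 1/p = 1/(1/3) = 3.
≈ 3.00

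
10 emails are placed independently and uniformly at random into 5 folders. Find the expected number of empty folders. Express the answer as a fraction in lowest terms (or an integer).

1048576/1953125

Let Xⱼ=1 if folder j is empty. P(Xⱼ=1) = ((5-1)/5)^10 = 1048576/9765625.
By linearity, E[#empty] = 5·1048576/9765625 = 1048576/1953125.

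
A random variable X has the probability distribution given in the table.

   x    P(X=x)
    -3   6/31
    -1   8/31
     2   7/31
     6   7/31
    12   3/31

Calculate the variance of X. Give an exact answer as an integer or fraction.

E[X] = (6/31)·(-3) + (8/31)·(-1) + (7/31)·2 + (7/31)·6 + (3/31)·12 = 66/31
E[X²] = (6/31)·9 + (8/31)·1 + (7/31)·4 + (7/31)·36 + (3/31)·144 = 774/31
Var(X) = 774/31 − (66/31)² = 19638/961

19638/961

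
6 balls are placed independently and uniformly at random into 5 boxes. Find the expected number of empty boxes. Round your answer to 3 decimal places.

Let Xⱼ=1 if box j is empty. P(Xⱼ=1) = ((5-1)/5)^6 = 4096/15625.
By linearity, E[#empty] = 5·4096/15625 = 4096/3125.
≈ 1.311

1.311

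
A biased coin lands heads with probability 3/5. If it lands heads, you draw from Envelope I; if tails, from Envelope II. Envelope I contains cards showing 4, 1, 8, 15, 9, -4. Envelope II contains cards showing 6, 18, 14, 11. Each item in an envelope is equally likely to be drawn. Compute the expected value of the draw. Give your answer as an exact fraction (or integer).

41/5

E[X | Envelope I] = (4 + 1 + 8 + 15 + 9 − 4)/6 = 11/2
E[X | Envelope II] = (6 + 18 + 14 + 11)/4 = 49/4
E[X] = (3/5)·11/2 + (2/5)·49/4 = 41/5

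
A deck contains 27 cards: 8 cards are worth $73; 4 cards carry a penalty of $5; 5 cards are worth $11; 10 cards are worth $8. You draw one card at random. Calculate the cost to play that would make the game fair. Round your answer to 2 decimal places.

$25.89

E[payout] = (8/27)·73 + (4/27)·(-5) + (5/27)·11 + (10/27)·8 = 233/9
Fair fee = E[payout] = 233/9 ≈ $25.89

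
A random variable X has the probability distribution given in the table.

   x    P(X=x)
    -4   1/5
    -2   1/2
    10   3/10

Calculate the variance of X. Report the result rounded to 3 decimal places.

33.760

E[X] = (1/5)·(-4) + (1/2)·(-2) + (3/10)·10 = 6/5
E[X²] = (1/5)·16 + (1/2)·4 + (3/10)·100 = 176/5
Var(X) = 176/5 − (6/5)² = 844/25 ≈ 33.760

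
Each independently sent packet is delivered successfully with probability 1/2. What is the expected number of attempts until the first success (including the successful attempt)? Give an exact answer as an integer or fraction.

2

For a geometric distribution, E[trials] = 1/p = 1/(1/2) = 2.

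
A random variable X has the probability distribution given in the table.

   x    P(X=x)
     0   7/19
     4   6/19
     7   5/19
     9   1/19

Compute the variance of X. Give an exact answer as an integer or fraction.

E[X] = (7/19)·0 + (6/19)·4 + (5/19)·7 + (1/19)·9 = 68/19
E[X²] = (7/19)·0 + (6/19)·16 + (5/19)·49 + (1/19)·81 = 422/19
Var(X) = 422/19 − (68/19)² = 3394/361

3394/361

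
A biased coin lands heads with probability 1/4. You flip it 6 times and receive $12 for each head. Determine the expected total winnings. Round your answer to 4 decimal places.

$18.0000

E[#heads] = 6·1/4 = 3/2 (linearity over flips).
E[winnings] = 12·3/2 = 18.
≈ 18.0000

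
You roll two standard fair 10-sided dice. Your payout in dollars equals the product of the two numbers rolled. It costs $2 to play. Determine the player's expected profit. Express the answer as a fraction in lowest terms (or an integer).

Distribution of the product of the two numbers rolled: 1 w.p. 1/100, 2 w.p. 1/50, 3 w.p. 1/50, 4 w.p. 3/100, 5 w.p. 1/50, 6 w.p. 1/25, …
E[payout] = (1/100)·1 + (1/50)·2 + (1/50)·3 + (3/100)·4 + (1/50)·5 + (1/25)·6 + (1/50)·7 + (1/25)·8 + (3/100)·9 + (1/25)·10 + (1/25)·12 + (1/50)·14 + (1/50)·15 + (3/100)·16 + (1/25)·18 + (1/25)·20 + (1/50)·21 + (1/25)·24 + (1/100)·25 + (1/50)·27 + (1/50)·28 + (1/25)·30 + (1/50)·32 + (1/50)·35 + (3/100)·36 + (1/25)·40 + (1/50)·42 + (1/50)·45 + (1/50)·48 + (1/100)·49 + (1/50)·50 + (1/50)·54 + (1/50)·56 + (1/50)·60 + (1/50)·63 + (1/100)·64 + (1/50)·70 + (1/50)·72 + (1/50)·80 + (1/100)·81 + (1/50)·90 + (1/100)·100 = 121/4
Expected profit = 121/4 − 2 = 113/4

113/4 dollars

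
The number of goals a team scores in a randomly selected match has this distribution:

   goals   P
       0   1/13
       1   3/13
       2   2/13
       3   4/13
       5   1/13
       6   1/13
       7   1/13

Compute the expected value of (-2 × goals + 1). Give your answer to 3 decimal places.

E[-2x+1] = (1/13)·1 + (3/13)·(-1) + (2/13)·(-3) + (4/13)·(-5) + (1/13)·(-9) + (1/13)·(-11) + (1/13)·(-13)
     = -61/13 ≈ -4.692

-4.692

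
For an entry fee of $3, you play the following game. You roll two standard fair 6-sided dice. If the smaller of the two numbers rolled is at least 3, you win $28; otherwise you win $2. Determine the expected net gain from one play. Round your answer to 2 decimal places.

E[payout] = (5/9)·2 + (4/9)·28 = 122/9
Expected profit = 122/9 − 3 = 95/9 ≈ $10.56

$10.56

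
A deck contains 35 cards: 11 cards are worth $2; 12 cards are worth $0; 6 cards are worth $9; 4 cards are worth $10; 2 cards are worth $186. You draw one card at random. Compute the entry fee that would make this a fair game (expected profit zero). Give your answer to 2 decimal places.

$13.94

E[payout] = (11/35)·2 + (12/35)·0 + (6/35)·9 + (4/35)·10 + (2/35)·186 = 488/35
Fair fee = E[payout] = 488/35 ≈ $13.94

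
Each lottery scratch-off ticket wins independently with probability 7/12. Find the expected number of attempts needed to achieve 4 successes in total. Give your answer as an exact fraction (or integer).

By linearity (sum of 4 independent geometric waits), E[trials] = 4/p = 4/(7/12) = 48/7.

48/7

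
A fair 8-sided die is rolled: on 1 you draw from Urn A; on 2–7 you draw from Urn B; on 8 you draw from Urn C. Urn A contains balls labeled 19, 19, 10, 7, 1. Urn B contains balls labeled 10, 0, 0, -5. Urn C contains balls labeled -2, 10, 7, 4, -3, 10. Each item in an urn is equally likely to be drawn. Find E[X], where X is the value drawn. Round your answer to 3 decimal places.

2.879

E[X | Urn A] = (19 + 19 + 10 + 7 + 1)/5 = 56/5
E[X | Urn B] = (10 + 0 + 0 − 5)/4 = 5/4
E[X | Urn C] = (-2 + 10 + 7 + 4 − 3 + 10)/6 = 13/3
E[X] = (1/8)·56/5 + (3/4)·5/4 + (1/8)·13/3 = 691/240 ≈ 2.879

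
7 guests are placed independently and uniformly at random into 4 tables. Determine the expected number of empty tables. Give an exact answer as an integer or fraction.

2187/4096

Let Xⱼ=1 if table j is empty. P(Xⱼ=1) = ((4-1)/4)^7 = 2187/16384.
By linearity, E[#empty] = 4·2187/16384 = 2187/4096.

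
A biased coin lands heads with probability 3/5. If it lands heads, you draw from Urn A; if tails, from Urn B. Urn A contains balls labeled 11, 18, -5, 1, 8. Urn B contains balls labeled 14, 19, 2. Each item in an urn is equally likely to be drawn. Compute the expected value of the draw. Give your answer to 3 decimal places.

E[X | Urn A] = (11 + 18 − 5 + 1 + 8)/5 = 33/5
E[X | Urn B] = (14 + 19 + 2)/3 = 35/3
E[X] = (3/5)·33/5 + (2/5)·35/3 = 647/75 ≈ 8.627

8.627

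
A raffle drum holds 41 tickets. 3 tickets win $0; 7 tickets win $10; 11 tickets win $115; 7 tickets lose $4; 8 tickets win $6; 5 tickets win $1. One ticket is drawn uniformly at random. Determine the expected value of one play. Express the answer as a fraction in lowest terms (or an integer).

E[payout] = (3/41)·0 + (7/41)·10 + (11/41)·115 + (7/41)·(-4) + (8/41)·6 + (5/41)·1 = 1360/41

1360/41 dollars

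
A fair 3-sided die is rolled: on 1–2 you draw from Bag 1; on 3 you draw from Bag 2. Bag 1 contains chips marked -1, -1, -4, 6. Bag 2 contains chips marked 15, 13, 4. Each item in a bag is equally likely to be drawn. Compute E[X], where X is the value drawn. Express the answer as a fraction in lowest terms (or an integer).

E[X | Bag 1] = (-1 − 1 − 4 + 6)/4 = 0
E[X | Bag 2] = (15 + 13 + 4)/3 = 32/3
E[X] = (2/3)·0 + (1/3)·32/3 = 32/9

32/9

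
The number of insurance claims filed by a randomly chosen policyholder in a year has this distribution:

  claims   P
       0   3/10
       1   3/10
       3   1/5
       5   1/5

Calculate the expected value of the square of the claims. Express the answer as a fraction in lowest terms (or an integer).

E[X²] = (3/10)·0 + (3/10)·1 + (1/5)·9 + (1/5)·25
     = 71/10

71/10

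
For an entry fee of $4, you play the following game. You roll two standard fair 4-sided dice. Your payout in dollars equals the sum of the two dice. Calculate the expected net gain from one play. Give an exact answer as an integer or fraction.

$1

Distribution of the sum of the two dice: 2 w.p. 1/16, 3 w.p. 1/8, 4 w.p. 3/16, 5 w.p. 1/4, 6 w.p. 3/16, 7 w.p. 1/8, …
E[payout] = (1/16)·2 + (1/8)·3 + (3/16)·4 + (1/4)·5 + (3/16)·6 + (1/8)·7 + (1/16)·8 = 5
Expected profit = 5 − 4 = 1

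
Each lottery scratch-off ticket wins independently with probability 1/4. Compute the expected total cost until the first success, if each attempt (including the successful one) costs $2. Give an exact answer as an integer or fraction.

E[#attempts] = 1/p = 4; E[cost] = 2·4 = 8.

$8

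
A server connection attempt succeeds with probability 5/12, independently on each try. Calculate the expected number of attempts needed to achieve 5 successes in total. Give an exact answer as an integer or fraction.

12

By linearity (sum of 5 independent geometric waits), E[trials] = 5/p = 5/(5/12) = 12.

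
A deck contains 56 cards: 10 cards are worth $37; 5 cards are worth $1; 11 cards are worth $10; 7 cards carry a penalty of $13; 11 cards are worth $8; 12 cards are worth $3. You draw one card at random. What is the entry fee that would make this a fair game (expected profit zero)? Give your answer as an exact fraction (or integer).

37/4 dollars

E[payout] = (10/56)·37 + (5/56)·1 + (11/56)·10 + (7/56)·(-13) + (11/56)·8 + (12/56)·3 = 37/4
Fair fee = E[payout] = 37/4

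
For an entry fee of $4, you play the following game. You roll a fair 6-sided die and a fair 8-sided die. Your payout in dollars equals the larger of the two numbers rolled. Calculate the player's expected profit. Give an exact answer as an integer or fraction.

Distribution of the larger of the two numbers rolled: 1 w.p. 1/48, 2 w.p. 1/16, 3 w.p. 5/48, 4 w.p. 7/48, 5 w.p. 3/16, 6 w.p. 11/48, …
E[payout] = (1/48)·1 + (1/16)·2 + (5/48)·3 + (7/48)·4 + (3/16)·5 + (11/48)·6 + (1/8)·7 + (1/8)·8 = 251/48
Expected profit = 251/48 − 4 = 59/48

59/48 dollars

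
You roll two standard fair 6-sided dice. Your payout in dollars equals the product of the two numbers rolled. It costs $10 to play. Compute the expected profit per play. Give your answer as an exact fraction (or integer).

Distribution of the product of the two numbers rolled: 1 w.p. 1/36, 2 w.p. 1/18, 3 w.p. 1/18, 4 w.p. 1/12, 5 w.p. 1/18, 6 w.p. 1/9, …
E[payout] = (1/36)·1 + (1/18)·2 + (1/18)·3 + (1/12)·4 + (1/18)·5 + (1/9)·6 + (1/18)·8 + (1/36)·9 + (1/18)·10 + (1/9)·12 + (1/18)·15 + (1/36)·16 + (1/18)·18 + (1/18)·20 + (1/18)·24 + (1/36)·25 + (1/18)·30 + (1/36)·36 = 49/4
Expected profit = 49/4 − 10 = 9/4

9/4 dollars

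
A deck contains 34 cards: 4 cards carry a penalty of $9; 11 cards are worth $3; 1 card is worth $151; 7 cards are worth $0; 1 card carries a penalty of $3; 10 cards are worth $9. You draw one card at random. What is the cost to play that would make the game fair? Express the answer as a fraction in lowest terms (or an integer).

235/34 dollars

E[payout] = (4/34)·(-9) + (11/34)·3 + (1/34)·151 + (7/34)·0 + (1/34)·(-3) + (10/34)·9 = 235/34
Fair fee = E[payout] = 235/34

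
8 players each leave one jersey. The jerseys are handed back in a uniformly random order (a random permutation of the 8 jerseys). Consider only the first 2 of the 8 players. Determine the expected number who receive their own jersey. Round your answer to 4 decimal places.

0.2500

Let Xᵢ = 1 if person i gets their own jersey. For each i, P(Xᵢ=1) = 1/8.
By linearity of expectation, E[X₁+…+X_2] = 2·(1/8) = 1/4.
≈ 0.2500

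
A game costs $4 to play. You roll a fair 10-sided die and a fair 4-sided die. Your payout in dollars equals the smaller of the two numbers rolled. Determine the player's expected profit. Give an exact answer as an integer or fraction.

Distribution of the smaller of the two numbers rolled: 1 w.p. 13/40, 2 w.p. 11/40, 3 w.p. 9/40, 4 w.p. 7/40
E[payout] = (13/40)·1 + (11/40)·2 + (9/40)·3 + (7/40)·4 = 9/4
Expected profit = 9/4 − 4 = -7/4

-7/4 dollars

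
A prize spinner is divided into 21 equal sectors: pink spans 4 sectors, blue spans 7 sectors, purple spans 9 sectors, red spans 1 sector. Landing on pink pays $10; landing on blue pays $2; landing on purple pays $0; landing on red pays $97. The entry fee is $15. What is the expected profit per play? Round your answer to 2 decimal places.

E[payout] = (4/21)·10 + (7/21)·2 + (9/21)·0 + (1/21)·97 = 151/21
Expected profit = 151/21 − 15 = -164/21 ≈ -$7.81

-$7.81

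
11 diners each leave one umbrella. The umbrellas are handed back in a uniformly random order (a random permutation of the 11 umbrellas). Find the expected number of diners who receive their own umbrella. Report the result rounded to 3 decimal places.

1.000

Let Xᵢ = 1 if person i gets their own umbrella. For each i, P(Xᵢ=1) = 1/11.
By linearity of expectation, E[X₁+…+X_11] = 11·(1/11) = 1.
≈ 1.000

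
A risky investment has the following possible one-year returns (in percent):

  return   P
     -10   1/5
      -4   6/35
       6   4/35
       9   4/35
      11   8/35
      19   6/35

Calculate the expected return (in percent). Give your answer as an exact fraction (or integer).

24/5

E[X] = (1/5)·(-10) + (6/35)·(-4) + (4/35)·6 + (4/35)·9 + (8/35)·11 + (6/35)·19
     = 24/5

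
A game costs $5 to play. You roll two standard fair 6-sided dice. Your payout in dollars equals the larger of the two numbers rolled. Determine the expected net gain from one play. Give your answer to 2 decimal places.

-$0.53

Distribution of the larger of the two numbers rolled: 1 w.p. 1/36, 2 w.p. 1/12, 3 w.p. 5/36, 4 w.p. 7/36, 5 w.p. 1/4, 6 w.p. 11/36
E[payout] = (1/36)·1 + (1/12)·2 + (5/36)·3 + (7/36)·4 + (1/4)·5 + (11/36)·6 = 161/36
Expected profit = 161/36 − 5 = -19/36 ≈ -$0.53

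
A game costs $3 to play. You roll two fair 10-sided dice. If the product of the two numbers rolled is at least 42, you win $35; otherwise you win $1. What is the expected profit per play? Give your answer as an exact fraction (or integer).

E[payout] = (18/25)·1 + (7/25)·35 = 263/25
Expected profit = 263/25 − 3 = 188/25

188/25 dollars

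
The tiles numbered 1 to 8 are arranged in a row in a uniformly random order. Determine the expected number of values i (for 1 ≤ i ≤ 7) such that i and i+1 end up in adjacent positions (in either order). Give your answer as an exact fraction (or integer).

7/4

For each i ∈ {1,…,7}, let Xᵢ = 1 if i and i+1 are adjacent. P(Xᵢ=1) = 2·(8−1)!/8! = 2/8.
By linearity, E[ΣXᵢ] = (7)·(2/8) = 7/4.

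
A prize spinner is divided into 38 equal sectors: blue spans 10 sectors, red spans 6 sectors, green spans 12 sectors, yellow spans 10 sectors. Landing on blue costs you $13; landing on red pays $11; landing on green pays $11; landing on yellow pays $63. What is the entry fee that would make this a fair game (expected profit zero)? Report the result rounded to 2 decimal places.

E[payout] = (10/38)·(-13) + (6/38)·11 + (12/38)·11 + (10/38)·63 = 349/19
Fair fee = E[payout] = 349/19 ≈ $18.37

$18.37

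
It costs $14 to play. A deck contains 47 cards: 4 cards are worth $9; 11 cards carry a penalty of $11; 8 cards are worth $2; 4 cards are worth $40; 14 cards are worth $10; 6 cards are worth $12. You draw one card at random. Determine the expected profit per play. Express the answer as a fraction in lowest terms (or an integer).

E[payout] = (4/47)·9 + (11/47)·(-11) + (8/47)·2 + (4/47)·40 + (14/47)·10 + (6/47)·12 = 303/47
Expected profit = 303/47 − 14 = -355/47

-355/47 dollars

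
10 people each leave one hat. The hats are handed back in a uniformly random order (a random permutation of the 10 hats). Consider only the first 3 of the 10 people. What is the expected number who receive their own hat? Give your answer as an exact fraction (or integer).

3/10

Let Xᵢ = 1 if person i gets their own hat. For each i, P(Xᵢ=1) = 1/10.
By linearity of expectation, E[X₁+…+X_3] = 3·(1/10) = 3/10.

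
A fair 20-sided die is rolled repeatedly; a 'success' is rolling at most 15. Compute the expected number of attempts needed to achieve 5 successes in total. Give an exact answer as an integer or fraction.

By linearity (sum of 5 independent geometric waits), E[trials] = 5/p = 5/(3/4) = 20/3.

20/3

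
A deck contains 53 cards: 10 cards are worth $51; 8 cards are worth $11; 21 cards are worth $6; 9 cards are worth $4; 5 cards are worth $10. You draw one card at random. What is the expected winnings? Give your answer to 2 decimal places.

E[payout] = (10/53)·51 + (8/53)·11 + (21/53)·6 + (9/53)·4 + (5/53)·10 = 810/53
≈ $15.28

$15.28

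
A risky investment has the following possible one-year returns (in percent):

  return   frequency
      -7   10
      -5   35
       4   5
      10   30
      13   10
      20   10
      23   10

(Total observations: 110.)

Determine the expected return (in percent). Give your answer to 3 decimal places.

5.773

Total = 110, so P(return=-7) = 10/110, etc.
E[X] = (1/11)·(-7) + (7/22)·(-5) + (1/22)·4 + (3/11)·10 + (1/11)·13 + (1/11)·20 + (1/11)·23
     = 127/22 ≈ 5.773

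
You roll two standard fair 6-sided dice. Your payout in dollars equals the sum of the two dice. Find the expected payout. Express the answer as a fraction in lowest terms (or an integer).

$7

Distribution of the sum of the two dice: 2 w.p. 1/36, 3 w.p. 1/18, 4 w.p. 1/12, 5 w.p. 1/9, 6 w.p. 5/36, 7 w.p. 1/6, …
E[payout] = (1/36)·2 + (1/18)·3 + (1/12)·4 + (1/9)·5 + (5/36)·6 + (1/6)·7 + (5/36)·8 + (1/9)·9 + (1/12)·10 + (1/18)·11 + (1/36)·12 = 7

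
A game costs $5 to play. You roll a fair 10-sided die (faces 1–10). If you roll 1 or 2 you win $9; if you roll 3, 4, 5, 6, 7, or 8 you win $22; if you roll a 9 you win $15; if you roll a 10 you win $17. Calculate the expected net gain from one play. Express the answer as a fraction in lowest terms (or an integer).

E[payout] = (1/5)·9 + (1/10)·15 + (1/10)·17 + (3/5)·22 = 91/5
Expected profit = 91/5 − 5 = 66/5

66/5 dollars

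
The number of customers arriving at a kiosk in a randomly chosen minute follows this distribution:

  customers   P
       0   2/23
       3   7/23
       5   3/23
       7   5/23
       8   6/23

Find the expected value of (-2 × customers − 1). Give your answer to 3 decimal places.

-11.348

E[-2x-1] = (2/23)·(-1) + (7/23)·(-7) + (3/23)·(-11) + (5/23)·(-15) + (6/23)·(-17)
     = -261/23 ≈ -11.348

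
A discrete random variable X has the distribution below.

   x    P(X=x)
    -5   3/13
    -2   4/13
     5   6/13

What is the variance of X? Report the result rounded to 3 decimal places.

18.249

E[X] = (3/13)·(-5) + (4/13)·(-2) + (6/13)·5 = 7/13
E[X²] = (3/13)·25 + (4/13)·4 + (6/13)·25 = 241/13
Var(X) = 241/13 − (7/13)² = 3084/169 ≈ 18.249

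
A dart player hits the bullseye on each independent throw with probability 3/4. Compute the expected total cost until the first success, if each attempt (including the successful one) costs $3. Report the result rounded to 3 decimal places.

$4.000

E[#attempts] = 1/p = 4/3; E[cost] = 3·4/3 = 4.
≈ 4.000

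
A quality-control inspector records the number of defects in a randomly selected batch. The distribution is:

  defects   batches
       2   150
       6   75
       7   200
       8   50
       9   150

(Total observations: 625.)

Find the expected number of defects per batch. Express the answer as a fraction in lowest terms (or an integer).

Total = 625, so P(defects=2) = 150/625, etc.
E[X] = (6/25)·2 + (3/25)·6 + (8/25)·7 + (2/25)·8 + (6/25)·9
     = 156/25

156/25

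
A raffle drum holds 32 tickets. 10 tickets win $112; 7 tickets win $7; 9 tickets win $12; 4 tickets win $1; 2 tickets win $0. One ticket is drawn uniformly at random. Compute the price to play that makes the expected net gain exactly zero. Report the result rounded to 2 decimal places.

$40.03

E[payout] = (10/32)·112 + (7/32)·7 + (9/32)·12 + (4/32)·1 + (2/32)·0 = 1281/32
Fair fee = E[payout] = 1281/32 ≈ $40.03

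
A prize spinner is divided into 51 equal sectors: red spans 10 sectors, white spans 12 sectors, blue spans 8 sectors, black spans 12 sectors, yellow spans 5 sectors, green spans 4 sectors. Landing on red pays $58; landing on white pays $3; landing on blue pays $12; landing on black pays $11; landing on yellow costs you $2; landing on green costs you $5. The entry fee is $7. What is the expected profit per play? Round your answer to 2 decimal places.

E[payout] = (10/51)·58 + (12/51)·3 + (8/51)·12 + (12/51)·11 + (5/51)·(-2) + (4/51)·(-5) = 814/51
Expected profit = 814/51 − 7 = 457/51 ≈ $8.96

$8.96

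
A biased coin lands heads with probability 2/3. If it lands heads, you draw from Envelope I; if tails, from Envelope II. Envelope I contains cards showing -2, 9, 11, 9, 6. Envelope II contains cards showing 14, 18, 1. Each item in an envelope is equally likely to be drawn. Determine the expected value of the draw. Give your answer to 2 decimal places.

E[X | Envelope I] = (-2 + 9 + 11 + 9 + 6)/5 = 33/5
E[X | Envelope II] = (14 + 18 + 1)/3 = 11
E[X] = (2/3)·33/5 + (1/3)·11 = 121/15 ≈ 8.07

8.07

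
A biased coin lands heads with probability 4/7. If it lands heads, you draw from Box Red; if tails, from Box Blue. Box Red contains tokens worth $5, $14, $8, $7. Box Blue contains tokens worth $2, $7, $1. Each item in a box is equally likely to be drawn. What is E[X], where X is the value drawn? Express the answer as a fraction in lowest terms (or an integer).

E[X | Box Red] = (5 + 14 + 8 + 7)/4 = 17/2
E[X | Box Blue] = (2 + 7 + 1)/3 = 10/3
E[X] = (4/7)·17/2 + (3/7)·10/3 = 44/7

44/7 dollars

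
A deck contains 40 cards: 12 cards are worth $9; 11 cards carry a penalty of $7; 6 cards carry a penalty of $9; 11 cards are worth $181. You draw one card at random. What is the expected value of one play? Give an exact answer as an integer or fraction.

E[payout] = (12/40)·9 + (11/40)·(-7) + (6/40)·(-9) + (11/40)·181 = 246/5

246/5 dollars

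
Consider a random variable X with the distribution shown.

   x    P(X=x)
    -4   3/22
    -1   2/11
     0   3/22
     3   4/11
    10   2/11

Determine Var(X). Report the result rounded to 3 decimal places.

E[X] = (3/22)·(-4) + (2/11)·(-1) + (3/22)·0 + (4/11)·3 + (2/11)·10 = 24/11
E[X²] = (3/22)·16 + (2/11)·1 + (3/22)·0 + (4/11)·9 + (2/11)·100 = 262/11
Var(X) = 262/11 − (24/11)² = 2306/121 ≈ 19.058

19.058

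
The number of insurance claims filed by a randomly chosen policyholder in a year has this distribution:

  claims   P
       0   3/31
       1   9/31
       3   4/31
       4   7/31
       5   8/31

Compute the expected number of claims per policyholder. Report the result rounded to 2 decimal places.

2.87

E[X] = (3/31)·0 + (9/31)·1 + (4/31)·3 + (7/31)·4 + (8/31)·5
     = 89/31 ≈ 2.87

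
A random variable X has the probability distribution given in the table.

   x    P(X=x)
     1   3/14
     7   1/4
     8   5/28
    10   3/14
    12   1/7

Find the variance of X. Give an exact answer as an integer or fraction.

1493/112

E[X] = (3/14)·1 + (1/4)·7 + (5/28)·8 + (3/14)·10 + (1/7)·12 = 29/4
E[X²] = (3/14)·1 + (1/4)·49 + (5/28)·64 + (3/14)·100 + (1/7)·144 = 1845/28
Var(X) = 1845/28 − (29/4)² = 1493/112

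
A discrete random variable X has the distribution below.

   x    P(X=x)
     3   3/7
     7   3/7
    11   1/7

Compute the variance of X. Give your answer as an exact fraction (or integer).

384/49

E[X] = (3/7)·3 + (3/7)·7 + (1/7)·11 = 41/7
E[X²] = (3/7)·9 + (3/7)·49 + (1/7)·121 = 295/7
Var(X) = 295/7 − (41/7)² = 384/49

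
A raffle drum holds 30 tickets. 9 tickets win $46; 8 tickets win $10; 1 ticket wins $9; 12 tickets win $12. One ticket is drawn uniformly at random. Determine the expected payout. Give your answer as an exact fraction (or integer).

647/30 dollars

E[payout] = (9/30)·46 + (8/30)·10 + (1/30)·9 + (12/30)·12 = 647/30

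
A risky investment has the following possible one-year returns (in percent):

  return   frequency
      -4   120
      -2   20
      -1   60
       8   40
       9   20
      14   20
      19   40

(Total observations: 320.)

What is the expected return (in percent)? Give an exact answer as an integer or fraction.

Total = 320, so P(return=-4) = 120/320, etc.
E[X] = (3/8)·(-4) + (1/16)·(-2) + (3/16)·(-1) + (1/8)·8 + (1/16)·9 + (1/16)·14 + (1/8)·19
     = 3

3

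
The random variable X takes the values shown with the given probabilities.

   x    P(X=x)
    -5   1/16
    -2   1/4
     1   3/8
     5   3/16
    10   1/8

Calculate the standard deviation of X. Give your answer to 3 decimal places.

4.131

E[X] = 7/4, E[X²] = 161/8
Var(X) = E[X²] − (E[X])² = 161/8 − 49/16 = 273/16
SD(X) = √(273/16) ≈ 4.131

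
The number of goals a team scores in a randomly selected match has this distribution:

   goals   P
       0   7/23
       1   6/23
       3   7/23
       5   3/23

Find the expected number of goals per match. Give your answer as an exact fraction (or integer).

42/23

E[X] = (7/23)·0 + (6/23)·1 + (7/23)·3 + (3/23)·5
     = 42/23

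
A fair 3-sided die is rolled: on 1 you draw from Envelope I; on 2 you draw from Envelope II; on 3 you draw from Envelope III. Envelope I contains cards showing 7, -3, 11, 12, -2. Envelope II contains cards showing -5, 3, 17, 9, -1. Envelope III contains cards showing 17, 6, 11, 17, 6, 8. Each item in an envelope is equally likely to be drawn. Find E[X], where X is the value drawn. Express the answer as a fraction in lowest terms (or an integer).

613/90

E[X | Envelope I] = (7 − 3 + 11 + 12 − 2)/5 = 5
E[X | Envelope II] = (-5 + 3 + 17 + 9 − 1)/5 = 23/5
E[X | Envelope III] = (17 + 6 + 11 + 17 + 6 + 8)/6 = 65/6
E[X] = (1/3)·5 + (1/3)·23/5 + (1/3)·65/6 = 613/90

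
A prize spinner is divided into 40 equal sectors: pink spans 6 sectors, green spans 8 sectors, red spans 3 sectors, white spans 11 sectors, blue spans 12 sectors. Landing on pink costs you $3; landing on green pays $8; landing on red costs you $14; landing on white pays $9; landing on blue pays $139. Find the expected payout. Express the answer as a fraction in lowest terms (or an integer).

E[payout] = (6/40)·(-3) + (8/40)·8 + (3/40)·(-14) + (11/40)·9 + (12/40)·139 = 1771/40

1771/40 dollars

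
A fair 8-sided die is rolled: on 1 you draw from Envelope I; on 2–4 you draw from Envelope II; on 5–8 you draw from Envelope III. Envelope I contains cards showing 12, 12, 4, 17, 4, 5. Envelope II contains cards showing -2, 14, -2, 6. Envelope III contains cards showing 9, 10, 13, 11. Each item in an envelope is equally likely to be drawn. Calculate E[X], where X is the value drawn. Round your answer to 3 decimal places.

E[X | Envelope I] = (12 + 12 + 4 + 17 + 4 + 5)/6 = 9
E[X | Envelope II] = (-2 + 14 − 2 + 6)/4 = 4
E[X | Envelope III] = (9 + 10 + 13 + 11)/4 = 43/4
E[X] = (1/8)·9 + (3/8)·4 + (1/2)·43/4 = 8 ≈ 8.000

8.000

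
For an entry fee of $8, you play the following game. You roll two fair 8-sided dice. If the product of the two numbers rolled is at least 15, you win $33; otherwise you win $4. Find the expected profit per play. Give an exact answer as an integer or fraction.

759/64 dollars

E[payout] = (29/64)·4 + (35/64)·33 = 1271/64
Expected profit = 1271/64 − 8 = 759/64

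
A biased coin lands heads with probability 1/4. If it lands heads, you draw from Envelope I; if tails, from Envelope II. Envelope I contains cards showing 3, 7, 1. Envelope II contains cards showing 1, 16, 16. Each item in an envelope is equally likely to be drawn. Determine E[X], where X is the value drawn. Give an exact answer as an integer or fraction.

55/6

E[X | Envelope I] = (3 + 7 + 1)/3 = 11/3
E[X | Envelope II] = (1 + 16 + 16)/3 = 11
E[X] = (1/4)·11/3 + (3/4)·11 = 55/6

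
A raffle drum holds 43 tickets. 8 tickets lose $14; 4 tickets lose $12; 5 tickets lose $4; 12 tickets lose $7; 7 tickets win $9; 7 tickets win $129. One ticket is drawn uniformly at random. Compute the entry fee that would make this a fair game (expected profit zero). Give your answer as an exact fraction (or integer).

702/43 dollars

E[payout] = (8/43)·(-14) + (4/43)·(-12) + (5/43)·(-4) + (12/43)·(-7) + (7/43)·9 + (7/43)·129 = 702/43
Fair fee = E[payout] = 702/43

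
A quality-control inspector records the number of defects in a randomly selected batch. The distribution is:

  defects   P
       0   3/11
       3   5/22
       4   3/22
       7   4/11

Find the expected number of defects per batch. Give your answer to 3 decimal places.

E[X] = (3/11)·0 + (5/22)·3 + (3/22)·4 + (4/11)·7
     = 83/22 ≈ 3.773

3.773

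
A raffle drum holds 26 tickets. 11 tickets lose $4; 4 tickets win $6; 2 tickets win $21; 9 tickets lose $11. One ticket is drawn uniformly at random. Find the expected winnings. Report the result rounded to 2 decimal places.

-$2.96

E[payout] = (11/26)·(-4) + (4/26)·6 + (2/26)·21 + (9/26)·(-11) = -77/26
≈ -$2.96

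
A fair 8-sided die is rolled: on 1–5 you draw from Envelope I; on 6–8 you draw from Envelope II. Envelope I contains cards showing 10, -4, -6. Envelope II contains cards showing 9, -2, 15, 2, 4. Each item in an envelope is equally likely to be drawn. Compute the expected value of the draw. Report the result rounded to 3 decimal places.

E[X | Envelope I] = (10 − 4 − 6)/3 = 0
E[X | Envelope II] = (9 − 2 + 15 + 2 + 4)/5 = 28/5
E[X] = (5/8)·0 + (3/8)·28/5 = 21/10 ≈ 2.100

2.100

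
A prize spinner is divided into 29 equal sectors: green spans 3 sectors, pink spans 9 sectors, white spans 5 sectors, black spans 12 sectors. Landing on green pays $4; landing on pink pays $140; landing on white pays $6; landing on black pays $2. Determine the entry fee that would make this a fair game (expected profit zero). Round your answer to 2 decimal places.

$45.72

E[payout] = (3/29)·4 + (9/29)·140 + (5/29)·6 + (12/29)·2 = 1326/29
Fair fee = E[payout] = 1326/29 ≈ $45.72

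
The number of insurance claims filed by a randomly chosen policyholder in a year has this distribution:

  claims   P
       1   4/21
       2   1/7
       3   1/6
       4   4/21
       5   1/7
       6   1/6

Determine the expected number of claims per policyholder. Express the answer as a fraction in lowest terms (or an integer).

145/42

E[X] = (4/21)·1 + (1/7)·2 + (1/6)·3 + (4/21)·4 + (1/7)·5 + (1/6)·6
     = 145/42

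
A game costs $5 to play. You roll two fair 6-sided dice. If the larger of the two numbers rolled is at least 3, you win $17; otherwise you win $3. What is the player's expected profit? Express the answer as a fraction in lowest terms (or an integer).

E[payout] = (1/9)·3 + (8/9)·17 = 139/9
Expected profit = 139/9 − 5 = 94/9

94/9 dollars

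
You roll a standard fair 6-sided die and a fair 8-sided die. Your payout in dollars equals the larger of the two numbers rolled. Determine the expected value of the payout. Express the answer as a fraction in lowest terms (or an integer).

Distribution of the larger of the two numbers rolled: 1 w.p. 1/48, 2 w.p. 1/16, 3 w.p. 5/48, 4 w.p. 7/48, 5 w.p. 3/16, 6 w.p. 11/48, …
E[payout] = (1/48)·1 + (1/16)·2 + (5/48)·3 + (7/48)·4 + (3/16)·5 + (11/48)·6 + (1/8)·7 + (1/8)·8 = 251/48

251/48 dollars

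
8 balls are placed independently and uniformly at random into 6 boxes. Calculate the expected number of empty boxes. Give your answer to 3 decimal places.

1.395

Let Xⱼ=1 if box j is empty. P(Xⱼ=1) = ((6-1)/6)^8 = 390625/1679616.
By linearity, E[#empty] = 6·390625/1679616 = 390625/279936.
≈ 1.395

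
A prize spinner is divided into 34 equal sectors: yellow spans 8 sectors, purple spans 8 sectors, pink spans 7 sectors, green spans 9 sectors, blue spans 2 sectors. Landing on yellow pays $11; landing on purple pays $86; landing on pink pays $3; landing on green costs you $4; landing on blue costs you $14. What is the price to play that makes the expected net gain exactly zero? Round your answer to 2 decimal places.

E[payout] = (8/34)·11 + (8/34)·86 + (7/34)·3 + (9/34)·(-4) + (2/34)·(-14) = 733/34
Fair fee = E[payout] = 733/34 ≈ $21.56

$21.56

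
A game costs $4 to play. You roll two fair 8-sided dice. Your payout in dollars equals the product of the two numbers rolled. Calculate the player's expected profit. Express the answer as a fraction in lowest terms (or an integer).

Distribution of the product of the two numbers rolled: 1 w.p. 1/64, 2 w.p. 1/32, 3 w.p. 1/32, 4 w.p. 3/64, 5 w.p. 1/32, 6 w.p. 1/16, …
E[payout] = (1/64)·1 + (1/32)·2 + (1/32)·3 + (3/64)·4 + (1/32)·5 + (1/16)·6 + (1/32)·7 + (1/16)·8 + (1/64)·9 + (1/32)·10 + (1/16)·12 + (1/32)·14 + (1/32)·15 + (3/64)·16 + (1/32)·18 + (1/32)·20 + (1/32)·21 + (1/16)·24 + (1/64)·25 + (1/32)·28 + (1/32)·30 + (1/32)·32 + (1/32)·35 + (1/64)·36 + (1/32)·40 + (1/32)·42 + (1/32)·48 + (1/64)·49 + (1/32)·56 + (1/64)·64 = 81/4
Expected profit = 81/4 − 4 = 65/4

65/4 dollars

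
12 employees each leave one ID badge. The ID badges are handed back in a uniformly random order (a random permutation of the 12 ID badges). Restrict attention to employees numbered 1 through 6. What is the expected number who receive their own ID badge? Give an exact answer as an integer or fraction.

1/2

Let Xᵢ = 1 if person i gets their own ID badge. For each i, P(Xᵢ=1) = 1/12.
By linearity of expectation, E[X₁+…+X_6] = 6·(1/12) = 1/2.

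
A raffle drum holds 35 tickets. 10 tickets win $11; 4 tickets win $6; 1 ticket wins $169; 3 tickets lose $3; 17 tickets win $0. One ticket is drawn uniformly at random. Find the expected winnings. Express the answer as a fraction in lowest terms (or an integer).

E[payout] = (10/35)·11 + (4/35)·6 + (1/35)·169 + (3/35)·(-3) + (17/35)·0 = 42/5

42/5 dollars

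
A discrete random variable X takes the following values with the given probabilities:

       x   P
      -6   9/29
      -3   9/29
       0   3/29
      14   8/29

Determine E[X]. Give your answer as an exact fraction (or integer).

E[X] = (9/29)·(-6) + (9/29)·(-3) + (3/29)·0 + (8/29)·14
     = 31/29

31/29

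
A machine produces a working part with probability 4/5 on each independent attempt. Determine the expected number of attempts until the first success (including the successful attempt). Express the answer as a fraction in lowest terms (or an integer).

5/4

For a geometric distribution, E[trials] = 1/p = 1/(4/5) = 5/4.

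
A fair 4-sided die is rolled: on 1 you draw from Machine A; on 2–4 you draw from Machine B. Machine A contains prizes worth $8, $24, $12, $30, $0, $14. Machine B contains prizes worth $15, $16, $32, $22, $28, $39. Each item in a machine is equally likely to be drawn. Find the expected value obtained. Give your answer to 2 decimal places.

E[X | Machine A] = (8 + 24 + 12 + 30 + 0 + 14)/6 = 44/3
E[X | Machine B] = (15 + 16 + 32 + 22 + 28 + 39)/6 = 76/3
E[X] = (1/4)·44/3 + (3/4)·76/3 = 68/3 ≈ 22.67

$22.67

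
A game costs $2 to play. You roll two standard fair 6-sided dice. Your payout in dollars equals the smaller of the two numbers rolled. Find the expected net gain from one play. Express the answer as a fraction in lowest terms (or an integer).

19/36 dollars

Distribution of the smaller of the two numbers rolled: 1 w.p. 11/36, 2 w.p. 1/4, 3 w.p. 7/36, 4 w.p. 5/36, 5 w.p. 1/12, 6 w.p. 1/36
E[payout] = (11/36)·1 + (1/4)·2 + (7/36)·3 + (5/36)·4 + (1/12)·5 + (1/36)·6 = 91/36
Expected profit = 91/36 − 2 = 19/36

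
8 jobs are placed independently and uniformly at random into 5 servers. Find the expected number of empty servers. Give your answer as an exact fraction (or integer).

65536/78125

Let Xⱼ=1 if server j is empty. P(Xⱼ=1) = ((5-1)/5)^8 = 65536/390625.
By linearity, E[#empty] = 5·65536/390625 = 65536/78125.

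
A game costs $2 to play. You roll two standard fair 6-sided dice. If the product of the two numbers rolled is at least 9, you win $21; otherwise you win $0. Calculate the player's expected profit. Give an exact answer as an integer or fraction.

E[payout] = (4/9)·0 + (5/9)·21 = 35/3
Expected profit = 35/3 − 2 = 29/3

29/3 dollars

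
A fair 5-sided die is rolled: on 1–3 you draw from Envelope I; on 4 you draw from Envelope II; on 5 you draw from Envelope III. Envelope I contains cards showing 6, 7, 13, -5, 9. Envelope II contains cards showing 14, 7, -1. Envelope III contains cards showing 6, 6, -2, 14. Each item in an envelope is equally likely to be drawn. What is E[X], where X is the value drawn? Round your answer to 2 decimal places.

6.13

E[X | Envelope I] = (6 + 7 + 13 − 5 + 9)/5 = 6
E[X | Envelope II] = (14 + 7 − 1)/3 = 20/3
E[X | Envelope III] = (6 + 6 − 2 + 14)/4 = 6
E[X] = (3/5)·6 + (1/5)·20/3 + (1/5)·6 = 92/15 ≈ 6.13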